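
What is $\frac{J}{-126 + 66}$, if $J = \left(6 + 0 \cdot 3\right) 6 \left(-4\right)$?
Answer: $\frac{12}{5} \approx 2.4$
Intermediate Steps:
$J = -144$ ($J = \left(6 + 0\right) \left(-24\right) = 6 \left(-24\right) = -144$)
$\frac{J}{-126 + 66} = \frac{1}{-126 + 66} \left(-144\right) = \frac{1}{-60} \left(-144\right) = \left(- \frac{1}{60}\right) \left(-144\right) = \frac{12}{5}$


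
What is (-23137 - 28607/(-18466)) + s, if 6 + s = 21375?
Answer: -32619281/18466 ≈ -1766.5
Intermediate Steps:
s = 21369 (s = -6 + 21375 = 21369)
(-23137 - 28607/(-18466)) + s = (-23137 - 28607/(-18466)) + 21369 = (-23137 - 28607*(-1/18466)) + 21369 = (-23137 + 28607/18466) + 21369 = -427219235/18466 + 21369 = -32619281/18466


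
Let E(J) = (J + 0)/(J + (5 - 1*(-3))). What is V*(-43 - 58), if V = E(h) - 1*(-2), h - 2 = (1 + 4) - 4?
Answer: -2525/11 ≈ -229.55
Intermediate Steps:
h = 3 (h = 2 + ((1 + 4) - 4) = 2 + (5 - 4) = 2 + 1 = 3)
E(J) = J/(8 + J) (E(J) = J/(J + (5 + 3)) = J/(J + 8) = J/(8 + J))
V = 25/11 (V = 3/(8 + 3) - 1*(-2) = 3/11 + 2 = 25/11 ≈ 2.2727)
V*(-43 - 58) = 25*(-43 - 58)/11 = (25/11)*(-101) = -2525/11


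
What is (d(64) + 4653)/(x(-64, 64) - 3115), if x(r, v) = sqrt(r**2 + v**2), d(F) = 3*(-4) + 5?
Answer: -14472290/9695033 - 297344*sqrt(2)/9695033 ≈ -1.5361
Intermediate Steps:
d(F) = -7 (d(F) = -12 + 5 = -7)
(d(64) + 4653)/(x(-64, 64) - 3115) = (-7 + 4653)/(sqrt((-64)**2 + 64**2) - 3115) = 4646/(sqrt(4096 + 4096) - 3115) = 4646/(sqrt(8192) - 3115) = 4646/(64*sqrt(2) - 3115) = 4646/(-3115 + 64*sqrt(2))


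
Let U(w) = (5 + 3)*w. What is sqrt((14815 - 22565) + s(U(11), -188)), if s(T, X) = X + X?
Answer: I*sqrt(8126) ≈ 90.144*I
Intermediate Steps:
U(w) = 8*w
s(T, X) = 2*X
sqrt((14815 - 22565) + s(U(11), -188)) = sqrt((14815 - 22565) + 2*(-188)) = sqrt(-7750 - 376) = sqrt(-8126) = I*sqrt(8126)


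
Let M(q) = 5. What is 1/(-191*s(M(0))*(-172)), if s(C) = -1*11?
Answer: -1/361372 ≈ -2.7672e-6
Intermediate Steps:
s(C) = -11
1/(-191*s(M(0))*(-172)) = 1/(-191*(-11)*(-172)) = 1/(2101*(-172)) = 1/(-361372) = -1/361372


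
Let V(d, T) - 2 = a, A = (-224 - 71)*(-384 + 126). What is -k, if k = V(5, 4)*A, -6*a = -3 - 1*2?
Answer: -215645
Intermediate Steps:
A = 76110 (A = -295*(-258) = 76110)
a = ⅚ (a = -(-3 - 1*2)/6 = -(-3 - 2)/6 = -⅙*(-5) = ⅚ ≈ 0.83333)
V(d, T) = 17/6 (V(d, T) = 2 + ⅚ = 17/6)
k = 215645 (k = (17/6)*76110 = 215645)
-k = -1*215645 = -215645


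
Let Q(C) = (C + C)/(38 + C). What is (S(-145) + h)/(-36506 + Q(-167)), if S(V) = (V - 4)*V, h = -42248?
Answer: 2662947/4708940 ≈ 0.56551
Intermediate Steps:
Q(C) = 2*C/(38 + C) (Q(C) = (2*C)/(38 + C) = 2*C/(38 + C))
S(V) = V*(-4 + V) (S(V) = (-4 + V)*V = V*(-4 + V))
(S(-145) + h)/(-36506 + Q(-167)) = (-145*(-4 - 145) - 42248)/(-36506 + 2*(-167)/(38 - 167)) = (-145*(-149) - 42248)/(-36506 + 2*(-167)/(-129)) = (21605 - 42248)/(-36506 + 2*(-167)*(-1/129)) = -20643/(-36506 + 334/129) = -20643/(-4708940/129) = -20643*(-129/4708940) = 2662947/4708940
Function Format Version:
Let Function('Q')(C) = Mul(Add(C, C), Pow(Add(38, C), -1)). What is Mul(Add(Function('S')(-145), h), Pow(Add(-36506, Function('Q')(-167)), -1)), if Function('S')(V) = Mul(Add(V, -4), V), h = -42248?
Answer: Rational(2662947, 4708940) ≈ 0.56551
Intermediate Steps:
Function('Q')(C) = Mul(2, C, Pow(Add(38, C), -1)) (Function('Q')(C) = Mul(Mul(2, C), Pow(Add(38, C), -1)) = Mul(2, C, Pow(Add(38, C), -1)))
Function('S')(V) = Mul(V, Add(-4, V)) (Function('S')(V) = Mul(Add(-4, V), V) = Mul(V, Add(-4, V)))
Mul(Add(Function('S')(-145), h), Pow(Add(-36506, Function('Q')(-167)), -1)) = Mul(Add(Mul(-145, Add(-4, -145)), -42248), Pow(Add(-36506, Mul(2, -167, Pow(Add(38, -167), -1))), -1)) = Mul(Add(Mul(-145, -149), -42248), Pow(Add(-36506, Mul(2, -167, Pow(-129, -1))), -1)) = Mul(Add(21605, -42248), Pow(Add(-36506, Mul(2, -167, Rational(-1, 129))), -1)) = Mul(-20643, Pow(Add(-36506, Rational(334, 129)), -1)) = Mul(-20643, Pow(Rational(-4708940, 129), -1)) = Mul(-20643, Rational(-129, 4708940)) = Rational(2662947, 4708940)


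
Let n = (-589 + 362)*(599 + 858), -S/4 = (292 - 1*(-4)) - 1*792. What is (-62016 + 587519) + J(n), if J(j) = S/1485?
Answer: 780373939/1485 ≈ 5.2550e+5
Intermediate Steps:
S = 1984 (S = -4*((292 - 1*(-4)) - 1*792) = -4*((292 + 4) - 792) = -4*(296 - 792) = -4*(-496) = 1984)
n = -330739 (n = -227*1457 = -330739)
J(j) = 1984/1485
(-62016 + 587519) + J(n) = (-62016 + 587519) + 1984/1485 = 525503 + 1984/1485 = 780373939/1485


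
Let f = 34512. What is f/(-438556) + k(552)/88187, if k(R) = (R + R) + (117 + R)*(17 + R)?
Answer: 41095455399/9668734493 ≈ 4.2503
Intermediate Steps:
k(R) = 2*R + (17 + R)*(117 + R)
f/(-438556) + k(552)/88187 = 34512/(-438556) + (1989 + 552² + 136*552)/88187 = 34512*(-1/438556) + (1989 + 304704 + 75072)*(1/88187) = -8628/109639 + 381765*(1/88187) = -8628/109639 + 381765/88187 = 41095455399/9668734493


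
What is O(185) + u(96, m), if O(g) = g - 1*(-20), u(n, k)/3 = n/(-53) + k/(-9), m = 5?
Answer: 31466/159 ≈ 197.90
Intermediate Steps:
u(n, k) = -3*n/53 - k/3 (u(n, k) = 3*(n/(-53) + k/(-9)) = 3*(n*(-1/53) + k*(-⅑)) = 3*(-n/53 - k/9) = 3*(-k/9 - n/53) = -3*n/53 - k/3)
O(g) = 20 + g (O(g) = g + 20 = 20 + g)
O(185) + u(96, m) = (20 + 185) + (-3/53*96 - ⅓*5) = 205 + (-288/53 - 5/3) = 205 - 1129/159 = 31466/159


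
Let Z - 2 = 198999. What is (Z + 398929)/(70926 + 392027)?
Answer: 597930/462953 ≈ 1.2916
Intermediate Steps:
Z = 199001 (Z = 2 + 198999 = 199001)
(Z + 398929)/(70926 + 392027) = (199001 + 398929)/(70926 + 392027) = 597930/462953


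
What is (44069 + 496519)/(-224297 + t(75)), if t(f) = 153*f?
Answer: -270294/106411 ≈ -2.5401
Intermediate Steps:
(44069 + 496519)/(-224297 + t(75)) = (44069 + 496519)/(-224297 + 153*75) = 540588/(-224297 + 11475) = 540588/(-212822) = 540588*(-1/212822) = -270294/106411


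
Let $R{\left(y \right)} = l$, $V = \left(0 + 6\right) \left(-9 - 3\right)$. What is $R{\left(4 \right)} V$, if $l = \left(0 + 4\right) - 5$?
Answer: $72$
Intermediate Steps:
$l = -1$ ($l = 4 - 5 = -1$)
$V = -72$ ($V = 6 \left(-12\right) = -72$)
$R{\left(y \right)} = -1$
$R{\left(4 \right)} V = \left(-1\right) \left(-72\right) = 72$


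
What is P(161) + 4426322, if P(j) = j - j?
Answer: 4426322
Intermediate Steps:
P(j) = 0
P(161) + 4426322 = 0 + 4426322 = 4426322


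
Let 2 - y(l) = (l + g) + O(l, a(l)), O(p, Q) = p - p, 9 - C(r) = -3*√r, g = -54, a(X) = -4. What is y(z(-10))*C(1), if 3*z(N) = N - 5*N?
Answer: 512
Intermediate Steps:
z(N) = -4*N/3 (z(N) = (N - 5*N)/3 = (-4*N)/3 = -4*N/3)
C(r) = 9 + 3*√r (C(r) = 9 - (-3)*√r = 9 + 3*√r)
O(p, Q) = 0
y(l) = 56 - l (y(l) = 2 - ((l - 54) + 0) = 2 - ((-54 + l) + 0) = 2 - (-54 + l) = 2 + (54 - l) = 56 - l)
y(z(-10))*C(1) = (56 - (-4)*(-10)/3)*(9 + 3*√1) = (56 - 1*40/3)*(9 + 3*1) = (56 - 40/3)*(9 + 3) = (128/3)*12 = 512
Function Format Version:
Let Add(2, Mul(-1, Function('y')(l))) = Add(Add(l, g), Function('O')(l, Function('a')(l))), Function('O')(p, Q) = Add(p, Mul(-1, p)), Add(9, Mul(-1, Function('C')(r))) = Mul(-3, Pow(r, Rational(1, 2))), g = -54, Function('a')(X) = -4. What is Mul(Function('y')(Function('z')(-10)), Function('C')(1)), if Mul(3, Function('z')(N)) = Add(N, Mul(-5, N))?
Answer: 512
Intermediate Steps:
Function('z')(N) = Mul(Rational(-4, 3), N) (Function('z')(N) = Mul(Rational(1, 3), Add(N, Mul(-5, N))) = Mul(Rational(1, 3), Mul(-4, N)) = Mul(Rational(-4, 3), N))
Function('C')(r) = Add(9, Mul(3, Pow(r, Rational(1, 2)))) (Function('C')(r) = Add(9, Mul(-1, Mul(-3, Pow(r, Rational(1, 2))))) = Add(9, Mul(3, Pow(r, Rational(1, 2)))))
Function('O')(p, Q) = 0
Function('y')(l) = Add(56, Mul(-1, l)) (Function('y')(l) = Add(2, Mul(-1, Add(Add(l, -54), 0))) = Add(2, Mul(-1, Add(Add(-54, l), 0))) = Add(2, Mul(-1, Add(-54, l))) = Add(2, Add(54, Mul(-1, l))) = Add(56, Mul(-1, l)))
Mul(Function('y')(Function('z')(-10)), Function('C')(1)) = Mul(Add(56, Mul(-1, Mul(Rational(-4, 3), -10))), Add(9, Mul(3, Pow(1, Rational(1, 2))))) = Mul(Add(56, Mul(-1, Rational(40, 3))), Add(9, Mul(3, 1))) = Mul(Add(56, Rational(-40, 3)), Add(9, 3)) = Mul(Rational(128, 3), 12) = 512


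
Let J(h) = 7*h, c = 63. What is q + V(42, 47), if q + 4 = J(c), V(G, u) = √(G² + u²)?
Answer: 437 + √3973 ≈ 500.03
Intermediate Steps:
q = 437 (q = -4 + 7*63 = -4 + 441 = 437)
q + V(42, 47) = 437 + √(42² + 47²) = 437 + √(1764 + 2209) = 437 + √3973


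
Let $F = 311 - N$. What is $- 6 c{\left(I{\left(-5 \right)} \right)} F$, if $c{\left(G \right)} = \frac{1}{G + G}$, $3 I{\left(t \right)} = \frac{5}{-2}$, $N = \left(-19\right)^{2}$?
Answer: $-180$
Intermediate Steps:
$N = 361$
$I{\left(t \right)} = - \frac{5}{6}$ ($I{\left(t \right)} = \frac{5 \frac{1}{-2}}{3} = \frac{5 \left(- \frac{1}{2}\right)}{3} = \frac{1}{3} \left(- \frac{5}{2}\right) = - \frac{5}{6}$)
$c{\left(G \right)} = \frac{1}{2 G}$
$F = -50$ ($F = 311 - 361 = -50$)
$- 6 c{\left(I{\left(-5 \right)} \right)} F = - 6 \frac{1}{2 \left(- \frac{5}{6}\right)} \left(-50\right) = - 6 \cdot \frac{1}{2} \left(- \frac{6}{5}\right) \left(-50\right) = \left(-6\right) \left(- \frac{3}{5}\right) \left(-50\right) = \frac{18}{5} \left(-50\right) = -180$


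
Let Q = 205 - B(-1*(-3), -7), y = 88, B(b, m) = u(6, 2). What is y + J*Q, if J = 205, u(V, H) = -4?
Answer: 42933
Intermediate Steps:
B(b, m) = -4
Q = 209 (Q = 205 - 1*(-4) = 205 + 4 = 209)
y + J*Q = 88 + 205*209 = 88 + 42845 = 42933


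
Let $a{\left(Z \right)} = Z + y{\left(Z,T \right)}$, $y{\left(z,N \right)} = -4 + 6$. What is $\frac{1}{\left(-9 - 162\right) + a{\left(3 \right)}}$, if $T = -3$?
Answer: $- \frac{1}{166} \approx -0.0060241$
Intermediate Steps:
$y{\left(z,N \right)} = 2$
$a{\left(Z \right)} = 2 + Z$ ($a{\left(Z \right)} = Z + 2 = 2 + Z$)
$\frac{1}{\left(-9 - 162\right) + a{\left(3 \right)}} = \frac{1}{\left(-9 - 162\right) + \left(2 + 3\right)} = \frac{1}{\left(-9 - 162\right) + 5} = \frac{1}{-171 + 5} = \frac{1}{-166} = - \frac{1}{166}$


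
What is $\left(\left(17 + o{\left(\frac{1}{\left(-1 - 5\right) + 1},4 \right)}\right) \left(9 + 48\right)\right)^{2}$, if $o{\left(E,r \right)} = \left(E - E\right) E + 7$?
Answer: $1871424$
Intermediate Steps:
$o{\left(E,r \right)} = 7$ ($o{\left(E,r \right)} = 0 E + 7 = 0 + 7 = 7$)
$\left(\left(17 + o{\left(\frac{1}{\left(-1 - 5\right) + 1},4 \right)}\right) \left(9 + 48\right)\right)^{2} = \left(\left(17 + 7\right) \left(9 + 48\right)\right)^{2} = \left(24 \cdot 57\right)^{2} = 1368^{2} = 1871424$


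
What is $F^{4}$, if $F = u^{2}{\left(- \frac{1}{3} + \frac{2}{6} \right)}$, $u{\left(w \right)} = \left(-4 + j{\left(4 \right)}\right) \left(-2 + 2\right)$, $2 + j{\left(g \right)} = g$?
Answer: $0$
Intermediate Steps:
$j{\left(g \right)} = -2 + g$
$u{\left(w \right)} = 0$ ($u{\left(w \right)} = \left(-4 + \left(-2 + 4\right)\right) \left(-2 + 2\right) = \left(-4 + 2\right) 0 = \left(-2\right) 0 = 0$)
$F = 0$ ($F = 0^{2} = 0$)
$F^{4} = 0^{4} = 0$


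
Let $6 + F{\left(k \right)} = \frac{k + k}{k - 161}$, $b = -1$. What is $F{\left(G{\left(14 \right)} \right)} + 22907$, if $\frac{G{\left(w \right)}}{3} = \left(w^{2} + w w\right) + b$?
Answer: $\frac{503873}{22} \approx 22903.0$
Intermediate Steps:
$G{\left(w \right)} = -3 + 6 w^{2}$ ($G{\left(w \right)} = 3 \left(\left(w^{2} + w w\right) - 1\right) = 3 \left(\left(w^{2} + w^{2}\right) - 1\right) = 3 \left(2 w^{2} - 1\right) = 3 \left(-1 + 2 w^{2}\right) = -3 + 6 w^{2}$)
$F{\left(k \right)} = -6 + \frac{2 k}{-161 + k}$ ($F{\left(k \right)} = -6 + \frac{k + k}{k - 161} = -6 + \frac{2 k}{-161 + k}$)
$F{\left(G{\left(14 \right)} \right)} + 22907 = \frac{2 \left(483 - 2 \left(-3 + 6 \cdot 14^{2}\right)\right)}{-161 - \left(3 - 6 \cdot 14^{2}\right)} + 22907 = \frac{2 \left(483 - 2 \left(-3 + 6 \cdot 196\right)\right)}{-161 + \left(-3 + 6 \cdot 196\right)} + 22907 = \frac{2 \left(483 - 2 \left(-3 + 1176\right)\right)}{-161 + \left(-3 + 1176\right)} + 22907 = \frac{2 \left(483 - 2346\right)}{-161 + 1173} + 22907 = \frac{2 \left(483 - 2346\right)}{1012} + 22907 = 2 \cdot \frac{1}{1012} \left(-1863\right) + 22907 = - \frac{81}{22} + 22907 = \frac{503873}{22}$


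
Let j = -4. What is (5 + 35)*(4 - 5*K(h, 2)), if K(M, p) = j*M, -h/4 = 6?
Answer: -19040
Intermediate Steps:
h = -24 (h = -4*6 = -24)
K(M, p) = -4*M
(5 + 35)*(4 - 5*K(h, 2)) = (5 + 35)*(4 - (-20)*(-24)) = 40*(4 - 5*96) = 40*(4 - 480) = 40*(-476) = -19040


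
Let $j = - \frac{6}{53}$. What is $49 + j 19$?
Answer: $\frac{2483}{53} \approx 46.849$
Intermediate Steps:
$j = - \frac{6}{53}$ ($j = \left(-6\right) \frac{1}{53} = - \frac{6}{53} \approx -0.11321$)
$49 + j 19 = 49 - \frac{114}{53} = \frac{2483}{53}$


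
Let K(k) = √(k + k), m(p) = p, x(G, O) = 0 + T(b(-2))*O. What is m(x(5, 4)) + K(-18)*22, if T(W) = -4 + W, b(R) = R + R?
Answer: -32 + 132*I ≈ -32.0 + 132.0*I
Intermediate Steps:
b(R) = 2*R
x(G, O) = -8*O (x(G, O) = 0 + (-4 + 2*(-2))*O = 0 + (-4 - 4)*O = 0 - 8*O = -8*O)
K(k) = √2*√k (K(k) = √(2*k) = √2*√k)
m(x(5, 4)) + K(-18)*22 = -8*4 + (√2*√(-18))*22 = -32 + (√2*(3*I*√2))*22 = -32 + (6*I)*22 = -32 + 132*I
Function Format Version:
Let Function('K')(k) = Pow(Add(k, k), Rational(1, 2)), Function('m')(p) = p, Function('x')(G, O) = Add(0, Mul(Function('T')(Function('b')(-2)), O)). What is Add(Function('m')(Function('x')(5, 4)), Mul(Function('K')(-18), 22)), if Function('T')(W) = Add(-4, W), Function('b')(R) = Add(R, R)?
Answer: Add(-32, Mul(132, I)) ≈ Add(-32.000, Mul(132.00, I))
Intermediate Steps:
Function('b')(R) = Mul(2, R)
Function('x')(G, O) = Mul(-8, O) (Function('x')(G, O) = Add(0, Mul(Add(-4, Mul(2, -2)), O)) = Add(0, Mul(Add(-4, -4), O)) = Add(0, Mul(-8, O)) = Mul(-8, O))
Function('K')(k) = Mul(Pow(2, Rational(1, 2)), Pow(k, Rational(1, 2))) (Function('K')(k) = Pow(Mul(2, k), Rational(1, 2)) = Mul(Pow(2, Rational(1, 2)), Pow(k, Rational(1, 2))))
Add(Function('m')(Function('x')(5, 4)), Mul(Function('K')(-18), 22)) = Add(Mul(-8, 4), Mul(Mul(Pow(2, Rational(1, 2)), Pow(-18, Rational(1, 2))), 22)) = Add(-32, Mul(Mul(Pow(2, Rational(1, 2)), Mul(3, I, Pow(2, Rational(1, 2)))), 22)) = Add(-32, Mul(Mul(6, I), 22)) = Add(-32, Mul(132, I))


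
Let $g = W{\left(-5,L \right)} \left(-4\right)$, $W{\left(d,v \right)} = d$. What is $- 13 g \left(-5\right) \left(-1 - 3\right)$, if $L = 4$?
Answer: $-5200$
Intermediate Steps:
$g = 20$ ($g = \left(-5\right) \left(-4\right) = 20$)
$- 13 g \left(-5\right) \left(-1 - 3\right) = - 13 \cdot 20 \left(-5\right) \left(-1 - 3\right) = - 13 \left(\left(-100\right) \left(-4\right)\right) = \left(-13\right) 400 = -5200$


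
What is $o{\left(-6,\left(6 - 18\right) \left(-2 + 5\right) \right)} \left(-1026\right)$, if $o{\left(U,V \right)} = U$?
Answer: $6156$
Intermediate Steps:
$o{\left(-6,\left(6 - 18\right) \left(-2 + 5\right) \right)} \left(-1026\right) = \left(-6\right) \left(-1026\right) = 6156$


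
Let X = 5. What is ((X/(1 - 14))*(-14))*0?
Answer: 0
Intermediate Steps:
((X/(1 - 14))*(-14))*0 = ((5/(1 - 14))*(-14))*0 = ((5/(-13))*(-14))*0 = ((5*(-1/13))*(-14))*0 = -5/13*(-14)*0 = (70/13)*0 = 0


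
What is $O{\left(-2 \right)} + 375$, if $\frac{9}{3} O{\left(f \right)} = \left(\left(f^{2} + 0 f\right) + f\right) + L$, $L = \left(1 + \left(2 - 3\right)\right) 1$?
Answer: $\frac{1127}{3} \approx 375.67$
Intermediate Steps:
$L = 0$ ($L = \left(1 + \left(2 - 3\right)\right) 1 = \left(1 - 1\right) 1 = 0 \cdot 1 = 0$)
$O{\left(f \right)} = \frac{f}{3} + \frac{f^{2}}{3}$ ($O{\left(f \right)} = \frac{\left(\left(f^{2} + 0 f\right) + f\right) + 0}{3} = \frac{\left(\left(f^{2} + 0\right) + f\right) + 0}{3} = \frac{\left(f^{2} + f\right) + 0}{3} = \frac{\left(f + f^{2}\right) + 0}{3} = \frac{f + f^{2}}{3} = \frac{f}{3} + \frac{f^{2}}{3}$)
$O{\left(-2 \right)} + 375 = \frac{1}{3} \left(-2\right) \left(1 - 2\right) + 375 = \frac{1}{3} \left(-2\right) \left(-1\right) + 375 = \frac{2}{3} + 375 = \frac{1127}{3}$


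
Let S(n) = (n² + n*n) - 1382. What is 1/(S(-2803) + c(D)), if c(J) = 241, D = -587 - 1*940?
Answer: 1/15712477 ≈ 6.3644e-8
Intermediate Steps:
D = -1527 (D = -587 - 940 = -1527)
S(n) = -1382 + 2*n² (S(n) = (n² + n²) - 1382 = 2*n² - 1382 = -1382 + 2*n²)
1/(S(-2803) + c(D)) = 1/((-1382 + 2*(-2803)²) + 241) = 1/((-1382 + 2*7856809) + 241) = 1/((-1382 + 15713618) + 241) = 1/(15712236 + 241) = 1/15712477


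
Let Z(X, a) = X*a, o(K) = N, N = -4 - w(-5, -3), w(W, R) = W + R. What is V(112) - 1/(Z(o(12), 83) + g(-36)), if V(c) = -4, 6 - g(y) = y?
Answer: -1497/374 ≈ -4.0027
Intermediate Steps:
w(W, R) = R + W
g(y) = 6 - y
N = 4 (N = -4 - (-3 - 5) = -4 - 1*(-8) = -4 + 8 = 4)
o(K) = 4
V(112) - 1/(Z(o(12), 83) + g(-36)) = -4 - 1/(4*83 + (6 - 1*(-36))) = -4 - 1/(332 + (6 + 36)) = -4 - 1/(332 + 42) = -4 - 1/374 = -1497/374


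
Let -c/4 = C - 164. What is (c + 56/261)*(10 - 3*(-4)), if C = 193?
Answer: -664840/261 ≈ -2547.3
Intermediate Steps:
c = -116 (c = -4*(193 - 164) = -4*29 = -116)
(c + 56/261)*(10 - 3*(-4)) = (-116 + 56/261)*(10 - 3*(-4)) = (-116 + 56*(1/261))*(10 + 12) = (-116 + 56/261)*22 = -30220/261*22 = -664840/261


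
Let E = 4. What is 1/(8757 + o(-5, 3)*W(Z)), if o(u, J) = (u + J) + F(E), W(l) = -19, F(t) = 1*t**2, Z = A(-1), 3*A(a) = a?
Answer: 1/8491 ≈ 0.00011777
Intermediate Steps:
A(a) = a/3
Z = -1/3 (Z = (1/3)*(-1) = -1/3 ≈ -0.33333)
F(t) = t**2
o(u, J) = 16 + J + u (o(u, J) = (u + J) + 4**2 = (J + u) + 16 = 16 + J + u)
1/(8757 + o(-5, 3)*W(Z)) = 1/(8757 + (16 + 3 - 5)*(-19)) = 1/(8757 + 14*(-19)) = 1/(8757 - 266) = 1/8491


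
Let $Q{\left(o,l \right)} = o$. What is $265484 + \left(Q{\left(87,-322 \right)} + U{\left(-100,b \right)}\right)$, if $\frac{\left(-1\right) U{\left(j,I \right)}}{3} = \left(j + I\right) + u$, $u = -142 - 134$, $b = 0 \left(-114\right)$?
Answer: $266699$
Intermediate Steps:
$b = 0$
$u = -276$ ($u = -142 - 134 = -276$)
$U{\left(j,I \right)} = 828 - 3 I - 3 j$ ($U{\left(j,I \right)} = - 3 \left(\left(j + I\right) - 276\right) = - 3 \left(\left(I + j\right) - 276\right) = - 3 \left(-276 + I + j\right) = 828 - 3 I - 3 j$)
$265484 + \left(Q{\left(87,-322 \right)} + U{\left(-100,b \right)}\right) = 265484 + \left(87 - -1128\right) = 265484 + \left(87 + \left(828 + 0 + 300\right)\right) = 265484 + \left(87 + 1128\right) = 265484 + 1215 = 266699$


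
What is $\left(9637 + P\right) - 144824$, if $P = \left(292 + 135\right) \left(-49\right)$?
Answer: $-156110$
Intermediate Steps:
$P = -20923$ ($P = 427 \left(-49\right) = -20923$)
$\left(9637 + P\right) - 144824 = \left(9637 - 20923\right) - 144824 = -11286 - 144824 = -156110$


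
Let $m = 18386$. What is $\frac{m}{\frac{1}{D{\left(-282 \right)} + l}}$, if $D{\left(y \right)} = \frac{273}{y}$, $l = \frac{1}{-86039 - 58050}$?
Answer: $- \frac{120540390249}{6772183} \approx -17799.0$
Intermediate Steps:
$l = - \frac{1}{144089}$ ($l = \frac{1}{-144089} = - \frac{1}{144089} \approx -6.9402 \cdot 10^{-6}$)
$\frac{m}{\frac{1}{D{\left(-282 \right)} + l}} = \frac{18386}{\frac{1}{\frac{273}{-282} - \frac{1}{144089}}} = \frac{18386}{\frac{1}{273 \left(- \frac{1}{282}\right) - \frac{1}{144089}}} = \frac{18386}{\frac{1}{- \frac{91}{94} - \frac{1}{144089}}} = \frac{18386}{\frac{1}{- \frac{13112193}{13544366}}} = \frac{18386}{- \frac{13544366}{13112193}} = 18386 \left(- \frac{13112193}{13544366}\right) = - \frac{120540390249}{6772183}$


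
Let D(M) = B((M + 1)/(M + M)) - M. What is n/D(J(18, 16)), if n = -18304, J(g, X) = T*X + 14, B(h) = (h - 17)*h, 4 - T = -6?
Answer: 2216687616/22076771 ≈ 100.41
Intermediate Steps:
T = 10 (T = 4 - 1*(-6) = 4 + 6 = 10)
B(h) = h*(-17 + h) (B(h) = (-17 + h)*h = h*(-17 + h))
J(g, X) = 14 + 10*X (J(g, X) = 10*X + 14 = 14 + 10*X)
D(M) = -M + (1 + M)*(-17 + (1 + M)/(2*M))/(2*M) (D(M) = ((M + 1)/(M + M))*(-17 + (M + 1)/(M + M)) - M = ((1 + M)/((2*M)))*(-17 + (1 + M)/((2*M))) - M = ((1 + M)*(1/(2*M)))*(-17 + (1 + M)*(1/(2*M))) - M = ((1 + M)/(2*M))*(-17 + (1 + M)/(2*M)) - M = (1 + M)*(-17 + (1 + M)/(2*M))/(2*M) - M = -M + (1 + M)*(-17 + (1 + M)/(2*M))/(2*M))
n/D(J(18, 16)) = -18304/(-33/4 - (14 + 10*16) - 8/(14 + 10*16) + 1/(4*(14 + 10*16)²)) = -18304/(-33/4 - (14 + 160) - 8/(14 + 160) + 1/(4*(14 + 160)²)) = -18304/(-33/4 - 1*174 - 8/174 + (¼)/174²) = -18304/(-33/4 - 174 - 8*1/174 + (¼)*(1/30276)) = -18304/(-33/4 - 174 - 4/87 + 1/121104) = -18304/(-22076771/121104) = -18304*(-121104/22076771) = 2216687616/22076771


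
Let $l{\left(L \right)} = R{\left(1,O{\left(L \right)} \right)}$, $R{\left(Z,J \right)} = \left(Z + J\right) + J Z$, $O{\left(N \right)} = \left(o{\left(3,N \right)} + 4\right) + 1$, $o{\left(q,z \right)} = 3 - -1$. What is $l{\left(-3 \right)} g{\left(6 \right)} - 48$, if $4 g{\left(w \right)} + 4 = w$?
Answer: $- \frac{77}{2} \approx -38.5$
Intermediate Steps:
$o{\left(q,z \right)} = 4$ ($o{\left(q,z \right)} = 3 + 1 = 4$)
$O{\left(N \right)} = 9$ ($O{\left(N \right)} = \left(4 + 4\right) + 1 = 8 + 1 = 9$)
$R{\left(Z,J \right)} = J + Z + J Z$ ($R{\left(Z,J \right)} = \left(J + Z\right) + J Z = J + Z + J Z$)
$l{\left(L \right)} = 19$ ($l{\left(L \right)} = 9 + 1 + 9 \cdot 1 = 9 + 1 + 9 = 19$)
$g{\left(w \right)} = -1 + \frac{w}{4}$
$l{\left(-3 \right)} g{\left(6 \right)} - 48 = 19 \left(-1 + \frac{1}{4} \cdot 6\right) - 48 = 19 \left(-1 + \frac{3}{2}\right) - 48 = 19 \cdot \frac{1}{2} - 48 = \frac{19}{2} - 48 = - \frac{77}{2}$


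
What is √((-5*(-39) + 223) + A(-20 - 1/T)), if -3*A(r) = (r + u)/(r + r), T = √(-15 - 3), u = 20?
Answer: √6*√((300960 - 2507*I*√2)/(120 - I*√2))/6 ≈ 20.445 + 4.8029e-5*I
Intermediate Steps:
T = 3*I*√2 (T = √(-18) = 3*I*√2 ≈ 4.2426*I)
A(r) = -(20 + r)/(6*r) (A(r) = -(r + 20)/(3*(r + r)) = -(20 + r)/(3*(2*r)) = -(20 + r)*1/(2*r)/3 = -(20 + r)/(6*r))
√((-5*(-39) + 223) + A(-20 - 1/T)) = √((-5*(-39) + 223) + (-20 - (-20 - 1/(3*I*√2)))/(6*(-20 - 1/(3*I*√2)))) = √((195 + 223) + (-20 - (-20 - (-1)*I*√2/6))/(6*(-20 - (-1)*I*√2/6))) = √(418 + (-20 - (-20 + I*√2/6))/(6*(-20 + I*√2/6))) = √(418 + (-20 + (20 - I*√2/6))/(6*(-20 + I*√2/6))) = √(418 + (-I*√2/6)/(6*(-20 + I*√2/6))) = √(418 - I*√2/(36*(-20 + I*√2/6)))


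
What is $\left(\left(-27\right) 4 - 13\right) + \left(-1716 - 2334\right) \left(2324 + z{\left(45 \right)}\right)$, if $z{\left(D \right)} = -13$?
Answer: $-9359671$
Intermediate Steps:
$\left(\left(-27\right) 4 - 13\right) + \left(-1716 - 2334\right) \left(2324 + z{\left(45 \right)}\right) = \left(\left(-27\right) 4 - 13\right) + \left(-1716 - 2334\right) \left(2324 - 13\right) = \left(-108 - 13\right) - 9359550 = -121 - 9359550 = -9359671$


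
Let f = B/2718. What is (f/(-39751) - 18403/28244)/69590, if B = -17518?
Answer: -993912281231/106179470328635640 ≈ -9.3607e-6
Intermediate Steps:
f = -8759/1359 (f = -17518/2718 = -17518*1/2718 = -8759/1359 ≈ -6.4452)
(f/(-39751) - 18403/28244)/69590 = (-8759/1359/(-39751) - 18403/28244)/69590 = (-8759/1359*(-1/39751) - 18403*1/28244)*(1/69590) = (8759/54021609 - 18403/28244)*(1/69590) = -993912281231/1525786324596*1/69590 = -993912281231/106179470328635640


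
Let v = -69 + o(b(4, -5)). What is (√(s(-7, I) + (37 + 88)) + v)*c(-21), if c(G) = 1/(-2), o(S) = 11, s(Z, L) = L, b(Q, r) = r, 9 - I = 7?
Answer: 29 - √127/2 ≈ 23.365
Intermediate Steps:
I = 2 (I = 9 - 1*7 = 9 - 7 = 2)
c(G) = -½
v = -58 (v = -69 + 11 = -58)
(√(s(-7, I) + (37 + 88)) + v)*c(-21) = (√(2 + (37 + 88)) - 58)*(-½) = (√(2 + 125) - 58)*(-½) = (√127 - 58)*(-½) = (-58 + √127)*(-½) = 29 - √127/2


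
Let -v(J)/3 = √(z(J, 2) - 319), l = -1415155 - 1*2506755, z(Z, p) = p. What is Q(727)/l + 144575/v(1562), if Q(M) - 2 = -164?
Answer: 81/1960955 + 144575*I*√317/951 ≈ 4.1306e-5 + 2706.7*I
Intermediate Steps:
Q(M) = -162 (Q(M) = 2 - 164 = -162)
l = -3921910 (l = -1415155 - 2506755 = -3921910)
v(J) = -3*I*√317 (v(J) = -3*√(2 - 319) = -3*I*√317)
Q(727)/l + 144575/v(1562) = -162/(-3921910) + 144575/((-3*I*√317)) = -162*(-1/3921910) + 144575*(I*√317/951) = 81/1960955 + 144575*I*√317/951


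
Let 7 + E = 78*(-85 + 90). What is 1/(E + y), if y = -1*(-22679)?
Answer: 1/23062 ≈ 4.3361e-5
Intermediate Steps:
E = 383 (E = -7 + 78*(-85 + 90) = -7 + 78*5 = -7 + 390 = 383)
y = 22679
1/(E + y) = 1/(383 + 22679) = 1/23062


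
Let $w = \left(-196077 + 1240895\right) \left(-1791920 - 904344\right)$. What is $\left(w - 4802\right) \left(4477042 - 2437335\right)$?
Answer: $-5746069124284887078$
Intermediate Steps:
$w = -2817105159952$ ($w = 1044818 \left(-2696264\right) = -2817105159952$)
$\left(w - 4802\right) \left(4477042 - 2437335\right) = \left(-2817105159952 - 4802\right) \left(4477042 - 2437335\right) = - 2817105164754 \left(4477042 - 2437335\right) = \left(-2817105164754\right) 2039707 = -5746069124284887078$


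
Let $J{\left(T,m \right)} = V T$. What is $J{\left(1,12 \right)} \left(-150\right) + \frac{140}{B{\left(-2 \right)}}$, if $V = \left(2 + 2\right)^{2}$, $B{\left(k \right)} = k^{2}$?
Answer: $-2365$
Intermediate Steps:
$V = 16$ ($V = 4^{2} = 16$)
$J{\left(T,m \right)} = 16 T$
$J{\left(1,12 \right)} \left(-150\right) + \frac{140}{B{\left(-2 \right)}} = 16 \cdot 1 \left(-150\right) + \frac{140}{\left(-2\right)^{2}} = 16 \left(-150\right) + \frac{140}{4} = -2400 + 140 \cdot \frac{1}{4} = -2400 + 35 = -2365$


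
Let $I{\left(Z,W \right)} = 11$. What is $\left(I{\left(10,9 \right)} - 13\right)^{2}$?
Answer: $4$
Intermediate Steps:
$\left(I{\left(10,9 \right)} - 13\right)^{2} = \left(11 - 13\right)^{2} = \left(-2\right)^{2} = 4$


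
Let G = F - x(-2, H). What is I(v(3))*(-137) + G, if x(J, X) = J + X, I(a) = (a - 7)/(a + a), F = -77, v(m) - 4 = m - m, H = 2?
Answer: -205/8 ≈ -25.625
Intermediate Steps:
v(m) = 4 (v(m) = 4 + (m - m) = 4 + 0 = 4)
I(a) = (-7 + a)/(2*a) (I(a) = (-7 + a)/((2*a)) = (-7 + a)*(1/(2*a)) = (-7 + a)/(2*a))
G = -77 (G = -77 - (-2 + 2) = -77 - 1*0 = -77 + 0 = -77)
I(v(3))*(-137) + G = ((½)*(-7 + 4)/4)*(-137) - 77 = ((½)*(¼)*(-3))*(-137) - 77 = -3/8*(-137) - 77 = 411/8 - 77 = -205/8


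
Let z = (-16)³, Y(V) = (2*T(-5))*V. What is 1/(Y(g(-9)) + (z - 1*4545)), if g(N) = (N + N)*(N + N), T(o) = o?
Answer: -1/11881 ≈ -8.4168e-5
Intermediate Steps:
g(N) = 4*N² (g(N) = (2*N)*(2*N) = 4*N²)
Y(V) = -10*V (Y(V) = (2*(-5))*V = -10*V)
z = -4096
1/(Y(g(-9)) + (z - 1*4545)) = 1/(-40*(-9)² + (-4096 - 1*4545)) = 1/(-40*81 + (-4096 - 4545)) = 1/(-10*324 - 8641) = 1/(-3240 - 8641) = 1/(-11881) = -1/11881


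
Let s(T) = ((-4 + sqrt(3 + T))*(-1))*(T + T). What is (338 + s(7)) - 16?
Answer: 378 - 14*sqrt(10) ≈ 333.73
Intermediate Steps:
s(T) = 2*T*(4 - sqrt(3 + T)) (s(T) = (4 - sqrt(3 + T))*(2*T) = 2*T*(4 - sqrt(3 + T)))
(338 + s(7)) - 16 = (338 + 2*7*(4 - sqrt(3 + 7))) - 16 = (338 + 2*7*(4 - sqrt(10))) - 16 = (338 + (56 - 14*sqrt(10))) - 16 = (394 - 14*sqrt(10)) - 16 = 378 - 14*sqrt(10)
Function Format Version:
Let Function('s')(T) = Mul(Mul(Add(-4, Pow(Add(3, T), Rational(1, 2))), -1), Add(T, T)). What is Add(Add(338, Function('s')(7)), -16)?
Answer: Add(378, Mul(-14, Pow(10, Rational(1, 2)))) ≈ 333.73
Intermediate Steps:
Function('s')(T) = Mul(2, T, Add(4, Mul(-1, Pow(Add(3, T), Rational(1, 2))))) (Function('s')(T) = Mul(Add(4, Mul(-1, Pow(Add(3, T), Rational(1, 2)))), Mul(2, T)) = Mul(2, T, Add(4, Mul(-1, Pow(Add(3, T), Rational(1, 2))))))
Add(Add(338, Function('s')(7)), -16) = Add(Add(338, Mul(2, 7, Add(4, Mul(-1, Pow(Add(3, 7), Rational(1, 2)))))), -16) = Add(Add(338, Mul(2, 7, Add(4, Mul(-1, Pow(10, Rational(1, 2)))))), -16) = Add(Add(338, Add(56, Mul(-14, Pow(10, Rational(1, 2))))), -16) = Add(Add(394, Mul(-14, Pow(10, Rational(1, 2)))), -16) = Add(378, Mul(-14, Pow(10, Rational(1, 2))))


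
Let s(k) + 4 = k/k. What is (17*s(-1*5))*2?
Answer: -102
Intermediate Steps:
s(k) = -3 (s(k) = -4 + k/k = -4 + 1 = -3)
(17*s(-1*5))*2 = (17*(-3))*2 = -51*2 = -102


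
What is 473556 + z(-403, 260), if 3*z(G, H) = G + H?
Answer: 1420525/3 ≈ 4.7351e+5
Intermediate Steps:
z(G, H) = G/3 + H/3 (z(G, H) = (G + H)/3 = G/3 + H/3)
473556 + z(-403, 260) = 473556 + ((⅓)*(-403) + (⅓)*260) = 473556 + (-403/3 + 260/3) = 473556 - 143/3 = 1420525/3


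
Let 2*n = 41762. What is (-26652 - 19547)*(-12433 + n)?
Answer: -390289152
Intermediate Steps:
n = 20881 (n = (1/2)*41762 = 20881)
(-26652 - 19547)*(-12433 + n) = (-26652 - 19547)*(-12433 + 20881) = -46199*8448 = -390289152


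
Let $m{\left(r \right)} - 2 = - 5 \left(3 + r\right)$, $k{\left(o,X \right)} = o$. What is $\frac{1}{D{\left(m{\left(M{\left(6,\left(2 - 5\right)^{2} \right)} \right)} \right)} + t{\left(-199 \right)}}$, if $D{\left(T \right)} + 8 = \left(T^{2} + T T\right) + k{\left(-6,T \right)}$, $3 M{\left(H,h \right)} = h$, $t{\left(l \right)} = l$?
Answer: $\frac{1}{1355} \approx 0.00073801$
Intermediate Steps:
$M{\left(H,h \right)} = \frac{h}{3}$
$m{\left(r \right)} = -13 - 5 r$ ($m{\left(r \right)} = 2 - 5 \left(3 + r\right) = 2 - \left(15 + 5 r\right) = -13 - 5 r$)
$D{\left(T \right)} = -14 + 2 T^{2}$ ($D{\left(T \right)} = -8 - \left(6 - T^{2} - T T\right) = -8 + \left(\left(T^{2} + T^{2}\right) - 6\right) = -8 + \left(2 T^{2} - 6\right) = -8 + \left(-6 + 2 T^{2}\right) = -14 + 2 T^{2}$)
$\frac{1}{D{\left(m{\left(M{\left(6,\left(2 - 5\right)^{2} \right)} \right)} \right)} + t{\left(-199 \right)}} = \frac{1}{\left(-14 + 2 \left(-13 - 5 \frac{\left(2 - 5\right)^{2}}{3}\right)^{2}\right) - 199} = \frac{1}{\left(-14 + 2 \left(-13 - 5 \frac{\left(-3\right)^{2}}{3}\right)^{2}\right) - 199} = \frac{1}{\left(-14 + 2 \left(-13 - 5 \cdot \frac{1}{3} \cdot 9\right)^{2}\right) - 199} = \frac{1}{\left(-14 + 2 \left(-13 - 15\right)^{2}\right) - 199} = \frac{1}{\left(-14 + 2 \left(-28\right)^{2}\right) - 199} = \frac{1}{\left(-14 + 2 \cdot 784\right) - 199} = \frac{1}{\left(-14 + 1568\right) - 199} = \frac{1}{1554 - 199} = \frac{1}{1355}$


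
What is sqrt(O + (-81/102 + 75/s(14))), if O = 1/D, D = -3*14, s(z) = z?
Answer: sqrt(47226)/102 ≈ 2.1305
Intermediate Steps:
D = -42
O = -1/42 (O = 1/(-42) = -1/42 ≈ -0.023810)
sqrt(O + (-81/102 + 75/s(14))) = sqrt(-1/42 + (-81/102 + 75/14)) = sqrt(-1/42 + (-81*1/102 + 75*(1/14))) = sqrt(-1/42 + (-27/34 + 75/14)) = sqrt(-1/42 + 543/119) = sqrt(463/102) = sqrt(47226)/102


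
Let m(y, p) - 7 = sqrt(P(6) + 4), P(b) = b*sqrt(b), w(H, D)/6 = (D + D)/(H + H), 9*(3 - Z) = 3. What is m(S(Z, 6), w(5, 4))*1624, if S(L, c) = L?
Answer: 11368 + 1624*sqrt(4 + 6*sqrt(6)) ≈ 18390.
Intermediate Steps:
Z = 8/3 (Z = 3 - 1/9*3 = 3 - 1/3 = 8/3 ≈ 2.6667)
w(H, D) = 6*D/H (w(H, D) = 6*((D + D)/(H + H)) = 6*((2*D)/((2*H))) = 6*((2*D)*(1/(2*H))) = 6*(D/H) = 6*D/H)
P(b) = b**(3/2)
m(y, p) = 7 + sqrt(4 + 6*sqrt(6)) (m(y, p) = 7 + sqrt(6**(3/2) + 4) = 7 + sqrt(6*sqrt(6) + 4) = 7 + sqrt(4 + 6*sqrt(6)))
m(S(Z, 6), w(5, 4))*1624 = (7 + sqrt(4 + 6*sqrt(6)))*1624 = 11368 + 1624*sqrt(4 + 6*sqrt(6))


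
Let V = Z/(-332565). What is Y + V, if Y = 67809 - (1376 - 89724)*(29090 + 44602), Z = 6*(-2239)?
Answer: 721733519128853/110855 ≈ 6.5106e+9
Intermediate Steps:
Z = -13434
Y = 6510608625 (Y = 67809 - (-88348)*73692 = 67809 - 1*(-6510540816) = 67809 + 6510540816 = 6510608625)
V = 4478/110855 (V = -13434/(-332565) = -13434*(-1/332565) = 4478/110855 ≈ 0.040395)
Y + V = 6510608625 + 4478/110855 = 721733519128853/110855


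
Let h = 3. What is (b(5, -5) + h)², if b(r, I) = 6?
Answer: 81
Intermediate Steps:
(b(5, -5) + h)² = (6 + 3)² = 9² = 81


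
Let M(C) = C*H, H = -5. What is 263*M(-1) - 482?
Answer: 833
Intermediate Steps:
M(C) = -5*C (M(C) = C*(-5) = -5*C)
263*M(-1) - 482 = 263*(-5*(-1)) - 482 = 263*5 - 482 = 1315 - 482 = 833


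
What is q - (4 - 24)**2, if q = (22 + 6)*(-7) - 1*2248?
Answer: -2844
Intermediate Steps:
q = -2444 (q = 28*(-7) - 2248 = -196 - 2248 = -2444)
q - (4 - 24)**2 = -2444 - (4 - 24)**2 = -2444 - 1*(-20)**2 = -2444 - 1*400 = -2444 - 400 = -2844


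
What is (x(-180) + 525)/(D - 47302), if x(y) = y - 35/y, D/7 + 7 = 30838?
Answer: 12427/6066540 ≈ 0.0020484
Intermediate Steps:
D = 215817 (D = -49 + 7*30838 = -49 + 215866 = 215817)
x(y) = y - 35/y
(x(-180) + 525)/(D - 47302) = ((-180 - 35/(-180)) + 525)/(215817 - 47302) = ((-180 - 35*(-1/180)) + 525)/168515 = ((-180 + 7/36) + 525)*(1/168515) = (-6473/36 + 525)*(1/168515) = (12427/36)*(1/168515) = 12427/6066540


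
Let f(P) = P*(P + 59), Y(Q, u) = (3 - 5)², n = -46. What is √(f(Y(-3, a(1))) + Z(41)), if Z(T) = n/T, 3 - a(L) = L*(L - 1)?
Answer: √421726/41 ≈ 15.839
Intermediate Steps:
a(L) = 3 - L*(-1 + L) (a(L) = 3 - L*(L - 1) = 3 - L*(-1 + L))
Y(Q, u) = 4 (Y(Q, u) = (-2)² = 4)
f(P) = P*(59 + P)
Z(T) = -46/T
√(f(Y(-3, a(1))) + Z(41)) = √(4*(59 + 4) - 46/41) = √(4*63 - 46*1/41) = √(252 - 46/41) = √(10286/41) = √421726/41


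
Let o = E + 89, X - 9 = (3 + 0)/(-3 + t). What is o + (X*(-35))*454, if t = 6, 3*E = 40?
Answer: -476393/3 ≈ -1.5880e+5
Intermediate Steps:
E = 40/3 (E = (⅓)*40 = 40/3 ≈ 13.333)
X = 10 (X = 9 + (3 + 0)/(-3 + 6) = 9 + 3/3 = 9 + 3*(⅓) = 9 + 1 = 10)
o = 307/3 (o = 40/3 + 89 = 307/3 ≈ 102.33)
o + (X*(-35))*454 = 307/3 + (10*(-35))*454 = 307/3 - 350*454 = 307/3 - 158900 = -476393/3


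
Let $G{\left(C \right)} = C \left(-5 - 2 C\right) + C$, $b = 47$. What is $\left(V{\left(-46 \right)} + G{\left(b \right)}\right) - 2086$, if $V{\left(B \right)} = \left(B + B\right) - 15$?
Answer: $-6799$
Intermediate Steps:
$V{\left(B \right)} = -15 + 2 B$ ($V{\left(B \right)} = 2 B - 15 = -15 + 2 B$)
$G{\left(C \right)} = C + C \left(-5 - 2 C\right)$
$\left(V{\left(-46 \right)} + G{\left(b \right)}\right) - 2086 = \left(\left(-15 + 2 \left(-46\right)\right) - 94 \left(2 + 47\right)\right) - 2086 = \left(\left(-15 - 92\right) - 94 \cdot 49\right) - 2086 = \left(-107 - 4606\right) - 2086 = -4713 - 2086 = -6799$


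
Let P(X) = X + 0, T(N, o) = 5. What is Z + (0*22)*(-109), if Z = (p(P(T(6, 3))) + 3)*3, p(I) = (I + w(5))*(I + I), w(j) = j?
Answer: 309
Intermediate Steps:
P(X) = X
p(I) = 2*I*(5 + I) (p(I) = (I + 5)*(I + I) = (5 + I)*(2*I) = 2*I*(5 + I))
Z = 309 (Z = (2*5*(5 + 5) + 3)*3 = (2*5*10 + 3)*3 = (100 + 3)*3 = 103*3 = 309)
Z + (0*22)*(-109) = 309 + (0*22)*(-109) = 309 + 0*(-109) = 309 + 0 = 309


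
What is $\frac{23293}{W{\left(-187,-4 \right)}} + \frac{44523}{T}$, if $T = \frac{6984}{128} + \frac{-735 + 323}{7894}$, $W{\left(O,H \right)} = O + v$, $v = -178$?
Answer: $\frac{189218376517}{251297755} \approx 752.96$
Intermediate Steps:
$W{\left(O,H \right)} = -178 + O$ ($W{\left(O,H \right)} = O - 178 = -178 + O$)
$T = \frac{3442435}{63152}$ ($T = 6984 \cdot \frac{1}{128} - \frac{206}{3947} = \frac{873}{16} - \frac{206}{3947} = \frac{3442435}{63152} \approx 54.51$)
$\frac{23293}{W{\left(-187,-4 \right)}} + \frac{44523}{T} = \frac{23293}{-178 - 187} + \frac{44523}{\frac{3442435}{63152}} = \frac{23293}{-365} + 44523 \cdot \frac{63152}{3442435} = 23293 \left(- \frac{1}{365}\right) + \frac{2811716496}{3442435} = - \frac{23293}{365} + \frac{2811716496}{3442435} = \frac{189218376517}{251297755}$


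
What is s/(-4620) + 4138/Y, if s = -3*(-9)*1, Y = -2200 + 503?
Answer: -6387793/2613380 ≈ -2.4443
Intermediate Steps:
Y = -1697
s = 27 (s = 27*1 = 27)
s/(-4620) + 4138/Y = 27/(-4620) + 4138/(-1697) = 27*(-1/4620) + 4138*(-1/1697) = -9/1540 - 4138/1697 = -6387793/2613380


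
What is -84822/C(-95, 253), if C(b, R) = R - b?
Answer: -14137/58 ≈ -243.74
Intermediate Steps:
-84822/C(-95, 253) = -84822/(253 - 1*(-95)) = -84822/(253 + 95) = -84822/348 = -84822*1/348 = -14137/58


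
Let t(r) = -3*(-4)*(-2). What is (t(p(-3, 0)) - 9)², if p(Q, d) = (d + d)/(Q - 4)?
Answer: 1089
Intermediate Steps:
p(Q, d) = 2*d/(-4 + Q) (p(Q, d) = (2*d)/(-4 + Q) = 2*d/(-4 + Q))
t(r) = -24 (t(r) = 12*(-2) = -24)
(t(p(-3, 0)) - 9)² = (-24 - 9)² = (-33)² = 1089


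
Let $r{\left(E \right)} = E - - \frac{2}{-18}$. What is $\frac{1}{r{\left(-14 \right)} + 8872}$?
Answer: $\frac{9}{79721} \approx 0.00011289$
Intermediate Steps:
$r{\left(E \right)} = - \frac{1}{9} + E$ ($r{\left(E \right)} = E - \left(-2\right) \left(- \frac{1}{18}\right) = E - \frac{1}{9} = - \frac{1}{9} + E$)
$\frac{1}{r{\left(-14 \right)} + 8872} = \frac{1}{\left(- \frac{1}{9} - 14\right) + 8872} = \frac{1}{- \frac{127}{9} + 8872} = \frac{1}{\frac{79721}{9}} = \frac{9}{79721}$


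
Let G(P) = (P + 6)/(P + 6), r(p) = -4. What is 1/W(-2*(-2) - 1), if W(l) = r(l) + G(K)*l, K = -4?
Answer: -1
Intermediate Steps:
G(P) = 1 (G(P) = (6 + P)/(6 + P) = 1)
W(l) = -4 + l (W(l) = -4 + 1*l = -4 + l)
1/W(-2*(-2) - 1) = 1/(-4 + (-2*(-2) - 1)) = 1/(-4 + (4 - 1)) = 1/(-4 + 3) = 1/(-1) = -1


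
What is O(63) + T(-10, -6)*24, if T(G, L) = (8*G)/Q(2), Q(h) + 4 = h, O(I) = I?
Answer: 1023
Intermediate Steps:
Q(h) = -4 + h
T(G, L) = -4*G (T(G, L) = (8*G)/(-4 + 2) = (8*G)/(-2) = (8*G)*(-½) = -4*G)
O(63) + T(-10, -6)*24 = 63 - 4*(-10)*24 = 63 + 40*24 = 63 + 960 = 1023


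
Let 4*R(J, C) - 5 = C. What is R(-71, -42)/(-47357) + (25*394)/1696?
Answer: 233241069/40158736 ≈ 5.8080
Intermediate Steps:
R(J, C) = 5/4 + C/4
R(-71, -42)/(-47357) + (25*394)/1696 = (5/4 + (1/4)*(-42))/(-47357) + (25*394)/1696 = (5/4 - 21/2)*(-1/47357) + 9850*(1/1696) = -37/4*(-1/47357) + 4925/848 = 37/189428 + 4925/848 = 233241069/40158736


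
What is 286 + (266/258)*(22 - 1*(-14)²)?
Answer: 4584/43 ≈ 106.60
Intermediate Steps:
286 + (266/258)*(22 - 1*(-14)²) = 286 + (266*(1/258))*(22 - 1*196) = 286 + 133*(22 - 196)/129 = 286 + (133/129)*(-174) = 286 - 7714/43 = 4584/43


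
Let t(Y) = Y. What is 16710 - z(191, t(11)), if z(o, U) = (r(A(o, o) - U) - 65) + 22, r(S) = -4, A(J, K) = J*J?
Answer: 16757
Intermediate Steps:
A(J, K) = J²
z(o, U) = -47 (z(o, U) = (-4 - 65) + 22 = -69 + 22 = -47)
16710 - z(191, t(11)) = 16710 - 1*(-47) = 16710 + 47 = 16757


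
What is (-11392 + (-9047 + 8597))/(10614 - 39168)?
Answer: 5921/14277 ≈ 0.41472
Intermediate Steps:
(-11392 + (-9047 + 8597))/(10614 - 39168) = (-11392 - 450)/(-28554) = -11842*(-1/28554) = 5921/14277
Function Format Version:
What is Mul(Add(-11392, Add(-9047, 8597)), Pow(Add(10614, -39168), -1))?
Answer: Rational(5921, 14277) ≈ 0.41472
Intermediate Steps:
Mul(Add(-11392, Add(-9047, 8597)), Pow(Add(10614, -39168), -1)) = Mul(Add(-11392, -450), Pow(-28554, -1)) = Mul(-11842, Rational(-1, 28554)) = Rational(5921, 14277)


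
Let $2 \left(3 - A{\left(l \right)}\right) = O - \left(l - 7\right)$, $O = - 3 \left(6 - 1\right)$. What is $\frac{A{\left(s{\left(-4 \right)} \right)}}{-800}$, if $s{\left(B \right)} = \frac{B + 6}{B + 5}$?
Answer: $- \frac{1}{100} \approx -0.01$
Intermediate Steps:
$O = -15$ ($O = \left(-3\right) 5 = -15$)
$s{\left(B \right)} = \frac{6 + B}{5 + B}$
$A{\left(l \right)} = 7 + \frac{l}{2}$ ($A{\left(l \right)} = 3 - \frac{-15 - \left(l - 7\right)}{2} = 3 - \frac{-15 - \left(-7 + l\right)}{2} = 3 - \frac{-8 - l}{2} = 3 + \left(4 + \frac{l}{2}\right) = 7 + \frac{l}{2}$)
$\frac{A{\left(s{\left(-4 \right)} \right)}}{-800} = \frac{7 + \frac{\frac{1}{5 - 4} \left(6 - 4\right)}{2}}{-800} = \left(7 + \frac{1^{-1} \cdot 2}{2}\right) \left(- \frac{1}{800}\right) = \left(7 + \frac{1 \cdot 2}{2}\right) \left(- \frac{1}{800}\right) = \left(7 + \frac{1}{2} \cdot 2\right) \left(- \frac{1}{800}\right) = \left(7 + 1\right) \left(- \frac{1}{800}\right) = 8 \left(- \frac{1}{800}\right) = - \frac{1}{100}$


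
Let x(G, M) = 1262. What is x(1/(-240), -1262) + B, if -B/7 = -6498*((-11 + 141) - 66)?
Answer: 2912366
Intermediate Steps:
B = 2911104 (B = -(-45486)*((-11 + 141) - 66) = -(-45486)*(130 - 66) = -(-45486)*64 = -7*(-415872) = 2911104)
x(1/(-240), -1262) + B = 1262 + 2911104 = 2912366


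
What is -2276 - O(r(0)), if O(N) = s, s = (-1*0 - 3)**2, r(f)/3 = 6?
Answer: -2285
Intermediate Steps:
r(f) = 18 (r(f) = 3*6 = 18)
s = 9 (s = (0 - 3)**2 = (-3)**2 = 9)
O(N) = 9
-2276 - O(r(0)) = -2276 - 1*9 = -2276 - 9 = -2285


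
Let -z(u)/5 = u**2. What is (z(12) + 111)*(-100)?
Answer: 60900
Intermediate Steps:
z(u) = -5*u**2
(z(12) + 111)*(-100) = (-5*12**2 + 111)*(-100) = (-5*144 + 111)*(-100) = (-720 + 111)*(-100) = -609*(-100) = 60900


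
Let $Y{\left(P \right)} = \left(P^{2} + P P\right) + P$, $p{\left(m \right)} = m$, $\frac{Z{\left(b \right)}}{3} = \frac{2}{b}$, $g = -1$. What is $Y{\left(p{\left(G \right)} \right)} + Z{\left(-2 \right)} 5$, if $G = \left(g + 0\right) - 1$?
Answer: $-9$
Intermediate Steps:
$Z{\left(b \right)} = \frac{6}{b}$ ($Z{\left(b \right)} = 3 \frac{2}{b} = \frac{6}{b}$)
$G = -2$ ($G = \left(-1 + 0\right) - 1 = -1 - 1 = -2$)
$Y{\left(P \right)} = P + 2 P^{2}$ ($Y{\left(P \right)} = \left(P^{2} + P^{2}\right) + P = 2 P^{2} + P = P + 2 P^{2}$)
$Y{\left(p{\left(G \right)} \right)} + Z{\left(-2 \right)} 5 = - 2 \left(1 + 2 \left(-2\right)\right) + \frac{6}{-2} \cdot 5 = - 2 \left(1 - 4\right) + 6 \left(- \frac{1}{2}\right) 5 = \left(-2\right) \left(-3\right) - 15 = 6 - 15 = -9$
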